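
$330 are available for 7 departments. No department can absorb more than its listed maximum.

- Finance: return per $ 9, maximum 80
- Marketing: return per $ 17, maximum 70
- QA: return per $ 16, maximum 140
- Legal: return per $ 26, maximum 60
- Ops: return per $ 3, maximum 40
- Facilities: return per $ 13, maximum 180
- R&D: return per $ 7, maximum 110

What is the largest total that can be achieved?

Highest return per $ first: Legal 26 > Marketing 17 > QA 16 > Facilities 13 > Finance 9 > R&D 7 > Ops 3.
Give Legal 60 to hit its cap of 60 — 270 left.
Give Marketing 70 to hit its cap of 70 — 200 left.
Give QA 140 to hit its cap of 140 — 60 left.
Only 60 left; Facilities takes them to reach 60.
Total = 17×70 + 16×140 + 26×60 + 13×60 = 5770.

5770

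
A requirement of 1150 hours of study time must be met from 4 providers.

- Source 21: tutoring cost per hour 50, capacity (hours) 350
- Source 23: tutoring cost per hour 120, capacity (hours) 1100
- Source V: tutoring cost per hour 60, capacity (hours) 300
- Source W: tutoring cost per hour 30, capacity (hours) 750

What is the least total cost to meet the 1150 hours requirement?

43000

Use providers in increasing cost order.
Take 750 from Source W at 30 ; need 400 more.
Source 21 at 50: take all 350 hours ; 50 still needed.
Source V (60): take the remaining 50 ; done.
Source 23: unused.
Cost = 750×30 + 350×50 + 50×60 = 43000.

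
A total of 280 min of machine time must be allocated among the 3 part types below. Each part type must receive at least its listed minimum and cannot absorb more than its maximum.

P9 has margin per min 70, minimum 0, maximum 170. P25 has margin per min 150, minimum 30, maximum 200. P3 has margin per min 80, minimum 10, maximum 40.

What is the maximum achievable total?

Meeting every minimum uses 0+30+10 = 40 min, leaving 240.
Order the part types by margin per min: P25 150 > P3 80 > P9 70.
Give P25 170 more to hit its cap of 200 → 70 left.
Give P3 30 more to hit its cap of 40 → 40 left.
P9 has room for 170 more but only 40 remain, so it gets 40.
Total = 70×40 + 150×200 + 80×40 = 36000.

36000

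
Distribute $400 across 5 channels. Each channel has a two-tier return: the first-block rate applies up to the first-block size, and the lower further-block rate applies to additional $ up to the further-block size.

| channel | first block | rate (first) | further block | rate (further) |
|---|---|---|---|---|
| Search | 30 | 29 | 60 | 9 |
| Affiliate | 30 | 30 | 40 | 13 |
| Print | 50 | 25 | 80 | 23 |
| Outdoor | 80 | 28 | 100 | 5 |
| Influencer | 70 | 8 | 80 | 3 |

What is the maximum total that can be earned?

8400

Treat each block as its own option and order by rate: Affiliate/first 30 > Search/first 29 > Outdoor/first 28 > Print/first 25 > Print/second 23 > Affiliate/second 13 > Search/second 9 > Influencer/first 8 > Outdoor/second 5 > Influencer/second 3.
Fill Affiliate first block (30 at 30) → 370 left.
Fill Search first block (30 at 29) → 340 left.
Outdoor first at 28: fill all 80 → 260 left.
Print/first (25): +50 → 210 left.
Print second at 23: fill all 80 → 130 left.
Affiliate second at 13: fill all 40 → 90 left.
Search second at 9: fill all 60 → 30 left.
30 remain; put them into Influencer first at 8.
Total = 30×30 + 29×30 + 28×80 + 25×50 + 23×80 + 13×40 + 9×60 + 8×30 = 8400.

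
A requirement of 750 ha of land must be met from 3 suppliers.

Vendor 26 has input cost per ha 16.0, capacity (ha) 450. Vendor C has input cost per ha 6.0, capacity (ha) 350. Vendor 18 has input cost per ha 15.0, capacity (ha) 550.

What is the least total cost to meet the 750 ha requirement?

Use suppliers in increasing cost order.
Vendor C (6.0): use full 350 — 400 ha to go.
Vendor 18 at 15.0: take 400 of its 550 — requirement met.
Vendor 26: unused.
Cost = 350×6.0 + 400×15.0 = 8100.

8100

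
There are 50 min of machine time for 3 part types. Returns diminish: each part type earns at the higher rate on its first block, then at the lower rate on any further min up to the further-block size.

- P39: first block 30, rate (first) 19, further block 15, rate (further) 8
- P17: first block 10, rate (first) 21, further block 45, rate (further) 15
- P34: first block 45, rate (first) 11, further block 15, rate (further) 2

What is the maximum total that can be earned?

930

Order all 6 blocks by rate: P17/tier1 21 > P39/tier1 19 > P17/tier2 15 > P34/tier1 11 > P39/tier2 8 > P34/tier2 2.
P17 tier1 at 21: fill all 10 → 40 left.
P39/tier1 (19): +30 → 10 left.
10 remain; put them into P17 tier2 at 15.
Total = 21×10 + 19×30 + 15×10 = 930.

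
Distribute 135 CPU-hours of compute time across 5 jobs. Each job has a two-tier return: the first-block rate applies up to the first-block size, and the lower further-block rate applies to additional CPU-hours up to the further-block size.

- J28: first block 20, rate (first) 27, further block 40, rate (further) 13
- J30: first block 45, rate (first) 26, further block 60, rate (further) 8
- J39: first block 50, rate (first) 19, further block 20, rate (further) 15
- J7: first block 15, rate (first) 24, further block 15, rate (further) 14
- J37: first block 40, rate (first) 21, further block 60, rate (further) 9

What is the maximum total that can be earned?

3195

Rank every tier by rate: J28/tier1 27 > J30/tier1 26 > J7/tier1 24 > J37/tier1 21 > J39/tier1 19 > J39/tier2 15 > J7/tier2 14 > J28/tier2 13 > J37/tier2 9 > J30/tier2 8.
J28/tier1 (27): +20 ; 115 left.
J30/tier1 (26): +45 ; 70 left.
J7 tier1 at 24: fill all 15 ; 55 left.
J37 tier1 at 21: fill all 40 ; 15 left.
15 remain; put them into J39 tier1 at 19.
Total = 27×20 + 26×45 + 24×15 + 21×40 + 19×15 = 3195.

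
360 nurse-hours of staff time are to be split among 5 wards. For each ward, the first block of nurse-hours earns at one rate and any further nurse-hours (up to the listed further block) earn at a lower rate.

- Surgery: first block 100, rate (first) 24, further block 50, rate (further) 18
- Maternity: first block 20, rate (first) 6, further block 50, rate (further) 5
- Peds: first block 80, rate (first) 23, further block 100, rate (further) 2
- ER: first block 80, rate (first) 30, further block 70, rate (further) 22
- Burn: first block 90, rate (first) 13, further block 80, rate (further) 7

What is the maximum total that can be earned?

8720

Rank every tier by rate: ER/T1 30 > Surgery/T1 24 > Peds/T1 23 > ER/T2 22 > Surgery/T2 18 > Burn/T1 13 > Burn/T2 7 > Maternity/T1 6 > Maternity/T2 5 > Peds/T2 2.
ER T1 at 30: fill all 80 — 280 left.
Surgery T1 at 24: fill all 100 — 180 left.
Fill Peds T1 block (80 at 23) — 100 left.
Fill ER T2 block (70 at 22) — 30 left.
30 remain; put them into Surgery T2 at 18.
Total = 30×80 + 24×100 + 23×80 + 22×70 + 18×30 = 8720.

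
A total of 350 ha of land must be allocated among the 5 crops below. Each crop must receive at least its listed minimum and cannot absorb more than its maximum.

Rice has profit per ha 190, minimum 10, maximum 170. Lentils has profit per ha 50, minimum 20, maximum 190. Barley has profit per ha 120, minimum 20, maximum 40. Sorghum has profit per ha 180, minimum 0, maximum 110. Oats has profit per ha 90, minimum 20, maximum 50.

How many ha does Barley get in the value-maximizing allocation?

Meeting every minimum uses 10+20+20+0+20 = 70 ha, leaving 280.
Highest profit per ha first: Rice 190 > Sorghum 180 > Barley 120 > Oats 90 > Lentils 50.
Rice takes 160 more to reach its cap of 170 ; 120 left.
Give Sorghum 110 more to hit its cap of 110 ; 10 left.
Only 10 left; Barley takes them to reach 30.

30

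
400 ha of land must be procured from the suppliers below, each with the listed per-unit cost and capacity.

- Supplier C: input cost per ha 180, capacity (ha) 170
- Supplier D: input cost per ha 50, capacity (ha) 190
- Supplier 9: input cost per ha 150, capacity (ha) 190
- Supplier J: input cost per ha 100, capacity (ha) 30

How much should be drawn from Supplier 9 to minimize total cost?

Cheapest first:
Supplier D at 50: take all 190 ha — 210 still needed.
Supplier J (100): use full 30 — 180 ha to go.
Take 180 from Supplier 9 at 150 to finish.
Supplier C: unused.

180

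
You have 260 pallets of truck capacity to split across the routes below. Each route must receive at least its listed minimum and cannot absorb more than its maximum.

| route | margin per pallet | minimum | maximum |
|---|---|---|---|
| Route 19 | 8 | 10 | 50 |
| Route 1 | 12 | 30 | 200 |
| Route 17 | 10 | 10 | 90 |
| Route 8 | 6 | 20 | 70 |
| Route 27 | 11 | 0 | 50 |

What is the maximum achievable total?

2920

Meeting every minimum uses 10+30+10+20+0 = 70 pallets, leaving 190.
Order the routes by margin per pallet: Route 1 12 > Route 27 11 > Route 17 10 > Route 19 8 > Route 8 6.
Route 1 takes 170 more to reach its cap of 200 — 20 left.
Route 27: +20 (room for 50) → 20. Pool exhausted.
Total = 8×10 + 12×200 + 10×10 + 6×20 + 11×20 = 2920.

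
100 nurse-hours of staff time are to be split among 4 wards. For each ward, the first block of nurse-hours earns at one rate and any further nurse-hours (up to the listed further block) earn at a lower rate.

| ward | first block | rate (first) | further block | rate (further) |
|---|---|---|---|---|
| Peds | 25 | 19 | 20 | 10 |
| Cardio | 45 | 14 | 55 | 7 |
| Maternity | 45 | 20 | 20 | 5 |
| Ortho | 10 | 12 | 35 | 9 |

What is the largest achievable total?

Order all 8 blocks by rate: Maternity/T1 20 > Peds/T1 19 > Cardio/T1 14 > Ortho/T1 12 > Peds/T2 10 > Ortho/T2 9 > Cardio/T2 7 > Maternity/T2 5.
Maternity T1 at 20: fill all 45 ; 55 left.
Peds/T1 (19): +25 ; 30 left.
Cardio/T1: +30 of 45 at 14; pool empty.
Total = 20×45 + 19×25 + 14×30 = 1795.

1795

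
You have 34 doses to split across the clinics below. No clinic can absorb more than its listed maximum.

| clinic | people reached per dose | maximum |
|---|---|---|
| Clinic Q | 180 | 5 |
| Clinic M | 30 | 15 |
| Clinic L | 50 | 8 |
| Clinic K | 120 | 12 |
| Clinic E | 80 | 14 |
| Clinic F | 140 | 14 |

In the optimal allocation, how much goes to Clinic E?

Rank by people reached per dose: Clinic Q 180 > Clinic F 140 > Clinic K 120 > Clinic E 80 > Clinic L 50 > Clinic M 30.
Give Clinic Q 5 to hit its cap of 5 — 29 left.
Clinic F takes 14 to reach its cap of 14 — 15 left.
Give Clinic K 12 to hit its cap of 12 — 3 left.
Clinic E has room for 14 but only 3 remain, so it gets 3.

3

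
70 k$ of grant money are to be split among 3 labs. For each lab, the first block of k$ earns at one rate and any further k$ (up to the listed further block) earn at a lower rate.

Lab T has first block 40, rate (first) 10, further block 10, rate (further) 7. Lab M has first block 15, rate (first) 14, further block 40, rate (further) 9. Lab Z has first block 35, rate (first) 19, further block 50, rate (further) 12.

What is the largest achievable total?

1115

Order all 6 blocks by rate: Lab Z/T1 19 > Lab M/T1 14 > Lab Z/T2 12 > Lab T/T1 10 > Lab M/T2 9 > Lab T/T2 7.
Lab Z/T1 (19): +35 ; 35 left.
Lab M/T1 (14): +15 ; 20 left.
Lab Z T2 at 12: only 20 left, fill 20.
Total = 19×35 + 14×15 + 12×20 = 1115.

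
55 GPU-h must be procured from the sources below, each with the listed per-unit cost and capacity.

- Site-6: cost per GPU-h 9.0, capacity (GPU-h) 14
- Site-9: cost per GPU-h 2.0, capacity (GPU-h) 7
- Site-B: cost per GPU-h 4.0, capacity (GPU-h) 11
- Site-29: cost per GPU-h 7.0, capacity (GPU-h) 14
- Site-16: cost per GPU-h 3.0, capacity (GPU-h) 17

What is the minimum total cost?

Cheapest first:
Site-9 (2.0): use full 7 ; 48 GPU-h to go.
Take 17 from Site-16 at 3.0 ; need 31 more.
Site-B at 4.0: take all 11 GPU-h ; 20 still needed.
Take 14 from Site-29 at 7.0 ; need 6 more.
Site-6 at 9.0: take 6 of its 14 ; requirement met.
Cost = 7×2.0 + 17×3.0 + 11×4.0 + 14×7.0 + 6×9.0 = 261.

261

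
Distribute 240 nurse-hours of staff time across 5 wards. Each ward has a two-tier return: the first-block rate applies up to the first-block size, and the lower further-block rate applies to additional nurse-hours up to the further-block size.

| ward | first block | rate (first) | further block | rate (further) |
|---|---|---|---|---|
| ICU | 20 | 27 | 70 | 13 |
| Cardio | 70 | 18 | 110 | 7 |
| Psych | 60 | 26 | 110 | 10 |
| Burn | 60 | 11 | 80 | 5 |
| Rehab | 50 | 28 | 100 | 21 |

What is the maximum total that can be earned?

5780

Rank every tier by rate: Rehab/T1 28 > ICU/T1 27 > Psych/T1 26 > Rehab/T2 21 > Cardio/T1 18 > ICU/T2 13 > Burn/T1 11 > Psych/T2 10 > Cardio/T2 7 > Burn/T2 5.
Fill Rehab T1 block (50 at 28) — 190 left.
ICU/T1 (27): +20 — 170 left.
Psych/T1 (26): +60 — 110 left.
Rehab/T2 (21): +100 — 10 left.
Cardio T1 at 18: only 10 left, fill 10.
Total = 28×50 + 27×20 + 26×60 + 21×100 + 18×10 = 5780.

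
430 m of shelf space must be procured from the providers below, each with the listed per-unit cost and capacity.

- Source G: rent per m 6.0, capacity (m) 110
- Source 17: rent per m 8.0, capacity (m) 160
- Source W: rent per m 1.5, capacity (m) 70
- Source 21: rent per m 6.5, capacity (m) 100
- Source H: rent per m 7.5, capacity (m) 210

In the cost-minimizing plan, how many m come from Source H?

Cheapest first:
Source W (1.5): use full 70 — 360 m to go.
Take 110 from Source G at 6.0 — need 250 more.
Take 100 from Source 21 at 6.5 — need 150 more.
Source H at 7.5: take 150 of its 210 — requirement met.
Source 17: unused.

150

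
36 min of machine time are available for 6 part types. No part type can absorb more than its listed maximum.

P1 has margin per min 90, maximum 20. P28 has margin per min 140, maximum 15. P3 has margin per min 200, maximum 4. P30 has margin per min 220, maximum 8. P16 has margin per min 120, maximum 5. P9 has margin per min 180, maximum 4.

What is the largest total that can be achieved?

5980

Order the part types by margin per min: P30 220 > P3 200 > P9 180 > P28 140 > P16 120 > P1 90.
Give P30 8 to hit its cap of 8 → 28 left.
P3 takes 4 to reach its cap of 4 → 24 left.
P9 takes 4 to reach its cap of 4 → 20 left.
P28 takes 15 to reach its cap of 15 → 5 left.
P16 takes 5 to reach its cap of 5 → 0 left.
Total = 140×15 + 200×4 + 220×8 + 120×5 + 180×4 = 5980.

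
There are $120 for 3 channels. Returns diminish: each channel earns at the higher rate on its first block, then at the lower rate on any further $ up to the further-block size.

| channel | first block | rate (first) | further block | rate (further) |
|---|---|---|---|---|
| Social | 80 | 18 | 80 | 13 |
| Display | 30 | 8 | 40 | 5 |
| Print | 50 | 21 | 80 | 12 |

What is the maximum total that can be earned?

Rank every tier by rate: Print/tier1 21 > Social/tier1 18 > Social/tier2 13 > Print/tier2 12 > Display/tier1 8 > Display/tier2 5.
Fill Print tier1 block (50 at 21) ; 70 left.
70 remain; put them into Social tier1 at 18.
Total = 21×50 + 18×70 = 2310.

2310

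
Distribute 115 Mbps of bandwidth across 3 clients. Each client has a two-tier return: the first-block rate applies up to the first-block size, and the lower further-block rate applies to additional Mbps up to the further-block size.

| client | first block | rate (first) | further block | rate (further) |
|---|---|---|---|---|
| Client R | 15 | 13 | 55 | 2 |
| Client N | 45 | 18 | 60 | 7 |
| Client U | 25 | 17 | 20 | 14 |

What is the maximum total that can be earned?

Rank every tier by rate: Client N/T1 18 > Client U/T1 17 > Client U/T2 14 > Client R/T1 13 > Client N/T2 7 > Client R/T2 2.
Client N/T1 (18): +45 — 70 left.
Fill Client U T1 block (25 at 17) — 45 left.
Client U T2 at 14: fill all 20 — 25 left.
Fill Client R T1 block (15 at 13) — 10 left.
Client N/T2: +10 of 60 at 7; pool empty.
Total = 18×45 + 17×25 + 14×20 + 13×15 + 7×10 = 1780.

1780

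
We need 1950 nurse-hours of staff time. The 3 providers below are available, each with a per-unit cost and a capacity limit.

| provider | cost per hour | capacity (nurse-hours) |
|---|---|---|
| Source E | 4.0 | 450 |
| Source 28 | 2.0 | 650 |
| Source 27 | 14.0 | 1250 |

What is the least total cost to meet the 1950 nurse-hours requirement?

15000

Fill from the cheapest provider first.
Source 28 (2.0): use full 650 — 1300 nurse-hours to go.
Take 450 from Source E at 4.0 — need 850 more.
Take 850 from Source 27 at 14.0 to finish.
Cost = 650×2.0 + 450×4.0 + 850×14.0 = 15000.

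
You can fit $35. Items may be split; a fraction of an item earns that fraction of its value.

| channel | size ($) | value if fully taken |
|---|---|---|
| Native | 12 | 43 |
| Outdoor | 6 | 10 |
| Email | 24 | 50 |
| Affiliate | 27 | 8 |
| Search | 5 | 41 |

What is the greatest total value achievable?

121.5

Rank by value-to-size ratio: Search 41/5≈8.2, Native 43/12≈3.58, Email 50/24≈2.08, Outdoor 10/6≈1.67, Affiliate 8/27≈0.296.
Search: take in full, 5 $ for value 41 ; 30 left.
Take all of Native (12 $, value 43) ; 18 $ left.
Only 18 $ remain; take 18/24 of Email for value 50×18/24 = 37.5.
Total value = 121.5.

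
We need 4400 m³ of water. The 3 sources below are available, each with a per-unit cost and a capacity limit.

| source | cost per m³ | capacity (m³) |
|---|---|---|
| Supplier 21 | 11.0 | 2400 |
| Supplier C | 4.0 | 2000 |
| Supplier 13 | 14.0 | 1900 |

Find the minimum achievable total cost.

34400

Use sources in increasing cost order.
Take 2000 from Supplier C at 4.0 ; need 2400 more.
Take 2400 from Supplier 21 at 11.0 ; need 0 more.
Supplier 13: unused.
Cost = 2000×4.0 + 2400×11.0 = 34400.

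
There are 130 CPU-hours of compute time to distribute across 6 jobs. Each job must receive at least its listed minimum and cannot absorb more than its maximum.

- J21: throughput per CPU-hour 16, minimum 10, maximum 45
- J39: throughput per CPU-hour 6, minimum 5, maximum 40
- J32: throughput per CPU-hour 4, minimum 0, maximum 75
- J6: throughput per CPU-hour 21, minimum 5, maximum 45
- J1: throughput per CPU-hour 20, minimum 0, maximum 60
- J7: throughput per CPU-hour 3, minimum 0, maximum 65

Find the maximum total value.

2495

Meeting every minimum uses 10+5+0+5+0+0 = 20 CPU-hours, leaving 110.
Rank by throughput per CPU-hour: J6 21 > J1 20 > J21 16 > J39 6 > J32 4 > J7 3.
J6: +40 to 45 (cap) — 70 left.
Give J1 60 more to hit its cap of 60 — 10 left.
Only 10 left; J21 takes them to reach 20.
Total = 16×20 + 6×5 + 21×45 + 20×60 = 2495.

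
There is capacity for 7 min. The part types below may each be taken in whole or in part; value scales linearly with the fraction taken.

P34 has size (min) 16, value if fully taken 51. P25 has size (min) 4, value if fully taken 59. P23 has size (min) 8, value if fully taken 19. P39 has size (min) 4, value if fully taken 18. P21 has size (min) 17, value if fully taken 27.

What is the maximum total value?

Best value per unit of size first: P25 59/4≈14.8, P39 18/4≈4.5, P34 51/16≈3.19, P23 19/8≈2.38, P21 27/17≈1.59.
P25: take in full, 4 min for value 59 — 3 left.
Only 3 min remain; take 3/4 of P39 for value 18×3/4 = 13.5.
Total value = 72.5.

72.5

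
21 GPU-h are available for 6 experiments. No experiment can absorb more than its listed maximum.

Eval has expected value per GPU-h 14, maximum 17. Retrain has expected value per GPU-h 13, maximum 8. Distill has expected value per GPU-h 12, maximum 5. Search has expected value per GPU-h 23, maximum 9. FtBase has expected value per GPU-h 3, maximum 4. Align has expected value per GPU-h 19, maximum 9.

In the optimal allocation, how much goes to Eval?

3

Highest expected value per GPU-h first: Search 23 > Align 19 > Eval 14 > Retrain 13 > Distill 12 > FtBase 3.
Give Search 9 to hit its cap of 9 ; 12 left.
Give Align 9 to hit its cap of 9 ; 3 left.
Eval: +3 (room for 17) → 3. Pool exhausted.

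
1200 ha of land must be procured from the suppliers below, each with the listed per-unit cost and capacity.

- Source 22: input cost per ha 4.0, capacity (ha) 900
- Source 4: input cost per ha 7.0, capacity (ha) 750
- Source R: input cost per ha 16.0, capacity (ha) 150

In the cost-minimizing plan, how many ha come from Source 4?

Fill from the cheapest supplier first.
Take 900 from Source 22 at 4.0 → need 300 more.
Source 4 (7.0): take the remaining 300 → done.
Source R: unused.

300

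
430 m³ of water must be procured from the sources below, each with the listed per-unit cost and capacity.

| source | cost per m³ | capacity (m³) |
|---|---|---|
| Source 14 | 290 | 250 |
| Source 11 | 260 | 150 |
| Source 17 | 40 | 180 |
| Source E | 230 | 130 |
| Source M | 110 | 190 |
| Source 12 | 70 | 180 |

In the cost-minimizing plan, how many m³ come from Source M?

Fill from the cheapest source first.
Source 17 (40): use full 180 — 250 m³ to go.
Take 180 from Source 12 at 70 — need 70 more.
Take 70 from Source M at 110 to finish.
Source E, Source 11, Source 14: unused.

70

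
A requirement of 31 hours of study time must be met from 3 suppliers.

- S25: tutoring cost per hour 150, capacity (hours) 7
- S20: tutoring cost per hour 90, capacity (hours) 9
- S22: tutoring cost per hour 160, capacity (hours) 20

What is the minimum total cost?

Fill from the cheapest supplier first.
S20 at 90: take all 9 hours ; 22 still needed.
S25 (150): use full 7 ; 15 hours to go.
Take 15 from S22 at 160 to finish.
Cost = 9×90 + 7×150 + 15×160 = 4260.

4260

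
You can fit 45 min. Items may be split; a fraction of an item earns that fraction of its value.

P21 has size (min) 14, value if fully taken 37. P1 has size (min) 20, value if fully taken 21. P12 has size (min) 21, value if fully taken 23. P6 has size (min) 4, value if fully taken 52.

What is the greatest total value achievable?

Sort by value density: P6 52/4≈13, P21 37/14≈2.64, P12 23/21≈1.1, P1 21/20≈1.05.
Take all of P6 (4 min, value 52) → 41 min left.
Take all of P21 (14 min, value 37) → 27 min left.
All 21 min of P12 fit (value 23) → 6 remain.
Fill the last 6 min with part of P1: 6/20 of it earns 6.3.
Total value = 118.3.

118.3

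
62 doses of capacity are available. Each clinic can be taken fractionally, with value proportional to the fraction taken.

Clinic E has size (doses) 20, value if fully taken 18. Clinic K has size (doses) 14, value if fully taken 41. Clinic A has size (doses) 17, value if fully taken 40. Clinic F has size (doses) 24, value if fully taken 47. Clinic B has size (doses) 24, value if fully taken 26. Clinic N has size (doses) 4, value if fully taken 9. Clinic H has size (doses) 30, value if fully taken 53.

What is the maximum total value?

Rank by value-to-size ratio: Clinic K 41/14≈2.93, Clinic A 40/17≈2.35, Clinic N 9/4≈2.25, Clinic F 47/24≈1.96, Clinic H 53/30≈1.77, Clinic B 26/24≈1.08, Clinic E 18/20≈0.9.
Clinic K: take in full, 14 doses for value 41 — 48 left.
Take all of Clinic A (17 doses, value 40) — 31 doses left.
All 4 doses of Clinic N fit (value 9) — 27 remain.
All 24 doses of Clinic F fit (value 47) — 3 remain.
Only 3 doses remain; take 3/30 of Clinic H for value 53×3/30 = 5.3.
Total value = 142.3.

142.3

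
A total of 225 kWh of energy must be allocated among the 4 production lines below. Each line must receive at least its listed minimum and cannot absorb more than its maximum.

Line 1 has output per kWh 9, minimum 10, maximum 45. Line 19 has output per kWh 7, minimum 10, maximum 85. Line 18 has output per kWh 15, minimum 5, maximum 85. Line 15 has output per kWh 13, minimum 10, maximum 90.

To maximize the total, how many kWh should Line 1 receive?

Meeting every minimum uses 10+10+5+10 = 35 kWh, leaving 190.
Rank by output per kWh: Line 18 15 > Line 15 13 > Line 1 9 > Line 19 7.
Give Line 18 80 more to hit its cap of 85 → 110 left.
Line 15: +80 to 90 (cap) → 30 left.
Line 1: +30 (room for 35) → 40. Pool exhausted.

40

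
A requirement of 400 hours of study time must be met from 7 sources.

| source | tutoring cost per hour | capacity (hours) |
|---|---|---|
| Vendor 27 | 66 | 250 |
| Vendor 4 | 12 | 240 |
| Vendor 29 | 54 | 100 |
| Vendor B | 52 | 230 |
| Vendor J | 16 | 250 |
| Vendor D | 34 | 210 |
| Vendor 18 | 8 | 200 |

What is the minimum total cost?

Fill from the cheapest source first.
Take 200 from Vendor 18 at 8 ; need 200 more.
Vendor 4 at 12: take 200 of its 240 ; requirement met.
Vendor J, Vendor D, Vendor B, Vendor 29, Vendor 27: unused.
Cost = 200×8 + 200×12 = 4000.

4000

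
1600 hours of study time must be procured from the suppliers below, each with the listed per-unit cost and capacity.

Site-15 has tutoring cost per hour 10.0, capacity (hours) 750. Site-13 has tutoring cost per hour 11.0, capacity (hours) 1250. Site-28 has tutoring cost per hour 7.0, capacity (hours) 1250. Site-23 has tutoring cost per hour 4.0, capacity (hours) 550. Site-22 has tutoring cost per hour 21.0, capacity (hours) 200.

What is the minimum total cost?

9550

Fill from the cheapest supplier first.
Take 550 from Site-23 at 4.0 → need 1050 more.
Take 1050 from Site-28 at 7.0 to finish.
Site-15, Site-13, Site-22: unused.
Cost = 550×4.0 + 1050×7.0 = 9550.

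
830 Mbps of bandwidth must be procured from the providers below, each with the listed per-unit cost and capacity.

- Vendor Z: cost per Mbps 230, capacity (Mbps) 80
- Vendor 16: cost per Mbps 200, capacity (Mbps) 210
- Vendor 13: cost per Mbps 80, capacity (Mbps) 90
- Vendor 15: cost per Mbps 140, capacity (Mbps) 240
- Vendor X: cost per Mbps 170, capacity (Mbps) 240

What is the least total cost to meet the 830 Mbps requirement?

Cheapest first:
Vendor 13 at 80: take all 90 Mbps → 740 still needed.
Vendor 15 at 140: take all 240 Mbps → 500 still needed.
Vendor X (170): use full 240 → 260 Mbps to go.
Vendor 16 (200): use full 210 → 50 Mbps to go.
Take 50 from Vendor Z at 230 to finish.
Cost = 90×80 + 240×140 + 240×170 + 210×200 + 50×230 = 135100.

135100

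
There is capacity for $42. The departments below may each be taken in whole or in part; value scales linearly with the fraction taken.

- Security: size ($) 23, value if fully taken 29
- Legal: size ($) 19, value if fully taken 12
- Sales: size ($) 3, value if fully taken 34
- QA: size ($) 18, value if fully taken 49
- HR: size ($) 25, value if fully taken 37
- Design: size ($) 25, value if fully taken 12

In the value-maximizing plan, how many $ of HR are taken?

21

Sort by value density: Sales 34/3≈11.3, QA 49/18≈2.72, HR 37/25≈1.48, Security 29/23≈1.26, Legal 12/19≈0.632, Design 12/25≈0.48.
All 3 $ of Sales fit (value 34) ; 39 remain.
All 18 $ of QA fit (value 49) ; 21 remain.
21 $ left: a 21/25 share of HR gives 37×21/25 = 31.08.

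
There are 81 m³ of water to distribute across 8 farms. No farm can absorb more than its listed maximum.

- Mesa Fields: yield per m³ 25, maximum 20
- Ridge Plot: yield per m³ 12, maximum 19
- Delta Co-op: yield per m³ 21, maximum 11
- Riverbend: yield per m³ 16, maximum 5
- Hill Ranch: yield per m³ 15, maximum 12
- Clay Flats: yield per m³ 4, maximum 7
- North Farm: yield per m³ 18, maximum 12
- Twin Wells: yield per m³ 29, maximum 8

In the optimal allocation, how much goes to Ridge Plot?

13

Highest yield per m³ first: Twin Wells 29 > Mesa Fields 25 > Delta Co-op 21 > North Farm 18 > Riverbend 16 > Hill Ranch 15 > Ridge Plot 12 > Clay Flats 4.
Twin Wells takes 8 to reach its cap of 8 — 73 left.
Mesa Fields takes 20 to reach its cap of 20 — 53 left.
Give Delta Co-op 11 to hit its cap of 11 — 42 left.
Give North Farm 12 to hit its cap of 12 — 30 left.
Riverbend: +5 to 5 (cap) — 25 left.
Give Hill Ranch 12 to hit its cap of 12 — 13 left.
Only 13 left; Ridge Plot takes them to reach 13.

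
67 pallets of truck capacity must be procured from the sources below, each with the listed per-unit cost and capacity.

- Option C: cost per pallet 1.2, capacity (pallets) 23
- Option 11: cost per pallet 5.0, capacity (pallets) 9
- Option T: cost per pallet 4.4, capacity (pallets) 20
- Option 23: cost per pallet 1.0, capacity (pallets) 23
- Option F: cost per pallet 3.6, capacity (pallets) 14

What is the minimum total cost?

131.8

Cheapest first:
Option 23 at 1.0: take all 23 pallets → 44 still needed.
Option C at 1.2: take all 23 pallets → 21 still needed.
Take 14 from Option F at 3.6 → need 7 more.
Option T at 4.4: take 7 of its 20 → requirement met.
Option 11: unused.
Cost = 23×1.0 + 23×1.2 + 14×3.6 + 7×4.4 = 131.8.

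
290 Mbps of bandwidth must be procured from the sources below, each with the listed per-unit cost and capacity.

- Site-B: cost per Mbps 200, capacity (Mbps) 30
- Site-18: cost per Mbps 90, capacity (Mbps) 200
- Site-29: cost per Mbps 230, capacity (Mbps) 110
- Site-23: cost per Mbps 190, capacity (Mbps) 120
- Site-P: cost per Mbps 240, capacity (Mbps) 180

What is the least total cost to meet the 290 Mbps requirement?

Fill from the cheapest source first.
Site-18 at 90: take all 200 Mbps — 90 still needed.
Site-23 (190): take the remaining 90 — done.
Site-B, Site-29, Site-P: unused.
Cost = 200×90 + 90×190 = 35100.

35100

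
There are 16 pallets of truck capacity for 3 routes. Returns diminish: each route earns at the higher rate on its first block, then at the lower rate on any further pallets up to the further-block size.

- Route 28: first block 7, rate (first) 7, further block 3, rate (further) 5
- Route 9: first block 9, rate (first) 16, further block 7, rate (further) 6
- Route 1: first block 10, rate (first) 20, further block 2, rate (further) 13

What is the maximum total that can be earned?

296

Rank every tier by rate: Route 1/T1 20 > Route 9/T1 16 > Route 1/T2 13 > Route 28/T1 7 > Route 9/T2 6 > Route 28/T2 5.
Route 1 T1 at 20: fill all 10 → 6 left.
Route 9/T1: +6 of 9 at 16; pool empty.
Total = 20×10 + 16×6 = 296.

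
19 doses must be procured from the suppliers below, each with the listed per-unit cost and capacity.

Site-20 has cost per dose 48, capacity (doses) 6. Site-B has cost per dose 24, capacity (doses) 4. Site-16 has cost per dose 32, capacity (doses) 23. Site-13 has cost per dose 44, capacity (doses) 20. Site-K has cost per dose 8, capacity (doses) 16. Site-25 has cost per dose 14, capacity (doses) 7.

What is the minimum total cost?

Use suppliers in increasing cost order.
Site-K at 8: take all 16 doses → 3 still needed.
Take 3 from Site-25 at 14 to finish.
Site-B, Site-16, Site-13, Site-20: unused.
Cost = 16×8 + 3×14 = 170.

170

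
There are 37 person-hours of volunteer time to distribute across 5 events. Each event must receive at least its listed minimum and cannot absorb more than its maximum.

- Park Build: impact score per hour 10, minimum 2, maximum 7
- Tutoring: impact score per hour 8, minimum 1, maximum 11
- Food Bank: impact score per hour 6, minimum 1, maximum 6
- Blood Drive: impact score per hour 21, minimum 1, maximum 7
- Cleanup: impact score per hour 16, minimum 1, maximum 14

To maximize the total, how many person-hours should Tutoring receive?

8

Meeting every minimum uses 2+1+1+1+1 = 6 person-hours, leaving 31.
Rank by impact score per hour: Blood Drive 21 > Cleanup 16 > Park Build 10 > Tutoring 8 > Food Bank 6.
Blood Drive: +6 to 7 (cap) ; 25 left.
Cleanup: +13 to 14 (cap) ; 12 left.
Park Build takes 5 more to reach its cap of 7 ; 7 left.
Tutoring has room for 10 more but only 7 remain, so it gets 8.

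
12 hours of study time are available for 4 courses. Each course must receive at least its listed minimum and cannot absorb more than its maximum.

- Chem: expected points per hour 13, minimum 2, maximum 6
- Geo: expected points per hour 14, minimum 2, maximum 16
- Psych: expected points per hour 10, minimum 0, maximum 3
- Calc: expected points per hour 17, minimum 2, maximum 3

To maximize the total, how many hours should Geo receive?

Meeting every minimum uses 2+2+0+2 = 6 hours, leaving 6.
Rank by expected points per hour: Calc 17 > Geo 14 > Chem 13 > Psych 10.
Calc takes 1 more to reach its cap of 3 → 5 left.
Geo has room for 14 more but only 5 remain, so it gets 7.

7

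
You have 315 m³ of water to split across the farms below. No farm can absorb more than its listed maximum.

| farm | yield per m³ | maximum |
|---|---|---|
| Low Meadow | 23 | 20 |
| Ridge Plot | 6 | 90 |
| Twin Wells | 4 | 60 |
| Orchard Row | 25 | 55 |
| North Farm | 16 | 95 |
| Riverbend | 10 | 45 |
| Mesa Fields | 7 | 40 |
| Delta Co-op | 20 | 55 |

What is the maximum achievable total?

5215

Highest yield per m³ first: Orchard Row 25 > Low Meadow 23 > Delta Co-op 20 > North Farm 16 > Riverbend 10 > Mesa Fields 7 > Ridge Plot 6 > Twin Wells 4.
Orchard Row takes 55 to reach its cap of 55 — 260 left.
Give Low Meadow 20 to hit its cap of 20 — 240 left.
Give Delta Co-op 55 to hit its cap of 55 — 185 left.
Give North Farm 95 to hit its cap of 95 — 90 left.
Riverbend: +45 to 45 (cap) — 45 left.
Mesa Fields takes 40 to reach its cap of 40 — 5 left.
Only 5 left; Ridge Plot takes them to reach 5.
Total = 23×20 + 6×5 + 25×55 + 16×95 + 10×45 + 7×40 + 20×55 = 5215.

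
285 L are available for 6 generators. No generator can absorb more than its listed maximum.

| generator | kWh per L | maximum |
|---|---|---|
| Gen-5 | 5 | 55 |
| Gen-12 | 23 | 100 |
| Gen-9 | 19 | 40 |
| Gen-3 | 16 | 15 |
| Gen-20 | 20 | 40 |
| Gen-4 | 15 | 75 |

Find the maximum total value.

Highest kWh per L first: Gen-12 23 > Gen-20 20 > Gen-9 19 > Gen-3 16 > Gen-4 15 > Gen-5 5.
Gen-12 takes 100 to reach its cap of 100 → 185 left.
Give Gen-20 40 to hit its cap of 40 → 145 left.
Give Gen-9 40 to hit its cap of 40 → 105 left.
Gen-3: +15 to 15 (cap) → 90 left.
Give Gen-4 75 to hit its cap of 75 → 15 left.
Gen-5 has room for 55 but only 15 remain, so it gets 15.
Total = 5×15 + 23×100 + 19×40 + 16×15 + 20×40 + 15×75 = 5300.

5300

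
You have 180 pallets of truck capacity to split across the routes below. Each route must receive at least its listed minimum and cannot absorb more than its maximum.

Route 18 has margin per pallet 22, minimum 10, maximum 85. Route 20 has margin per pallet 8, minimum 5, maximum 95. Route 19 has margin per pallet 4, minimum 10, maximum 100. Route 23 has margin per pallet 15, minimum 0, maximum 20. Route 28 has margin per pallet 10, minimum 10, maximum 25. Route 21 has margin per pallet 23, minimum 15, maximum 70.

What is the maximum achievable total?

Meeting every minimum uses 10+5+10+0+10+15 = 50 pallets, leaving 130.
Order the routes by margin per pallet: Route 21 23 > Route 18 22 > Route 23 15 > Route 28 10 > Route 20 8 > Route 19 4.
Give Route 21 55 more to hit its cap of 70 — 75 left.
Route 18: +75 to 85 (cap) — 0 left.
Total = 22×85 + 8×5 + 4×10 + 10×10 + 23×70 = 3660.

3660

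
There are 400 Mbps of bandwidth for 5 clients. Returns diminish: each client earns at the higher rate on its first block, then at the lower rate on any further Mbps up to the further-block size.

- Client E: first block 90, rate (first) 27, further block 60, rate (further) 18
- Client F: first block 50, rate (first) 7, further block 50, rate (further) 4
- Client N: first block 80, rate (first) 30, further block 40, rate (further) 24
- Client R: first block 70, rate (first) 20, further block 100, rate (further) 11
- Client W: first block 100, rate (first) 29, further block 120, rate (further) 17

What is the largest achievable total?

10450

Rank every tier by rate: Client N/tier1 30 > Client W/tier1 29 > Client E/tier1 27 > Client N/tier2 24 > Client R/tier1 20 > Client E/tier2 18 > Client W/tier2 17 > Client R/tier2 11 > Client F/tier1 7 > Client F/tier2 4.
Fill Client N tier1 block (80 at 30) ; 320 left.
Client W tier1 at 29: fill all 100 ; 220 left.
Client E/tier1 (27): +90 ; 130 left.
Fill Client N tier2 block (40 at 24) ; 90 left.
Client R/tier1 (20): +70 ; 20 left.
20 remain; put them into Client E tier2 at 18.
Total = 30×80 + 29×100 + 27×90 + 24×40 + 20×70 + 18×20 = 10450.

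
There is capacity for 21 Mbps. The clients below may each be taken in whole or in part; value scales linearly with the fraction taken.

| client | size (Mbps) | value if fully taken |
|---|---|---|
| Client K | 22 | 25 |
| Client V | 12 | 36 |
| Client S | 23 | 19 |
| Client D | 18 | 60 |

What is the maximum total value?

69

Best value per unit of size first: Client D 60/18≈3.33, Client V 36/12≈3, Client K 25/22≈1.14, Client S 19/23≈0.826.
All 18 Mbps of Client D fit (value 60) — 3 remain.
Only 3 Mbps remain; take 3/12 of Client V for value 36×3/12 = 9.
Total value = 69.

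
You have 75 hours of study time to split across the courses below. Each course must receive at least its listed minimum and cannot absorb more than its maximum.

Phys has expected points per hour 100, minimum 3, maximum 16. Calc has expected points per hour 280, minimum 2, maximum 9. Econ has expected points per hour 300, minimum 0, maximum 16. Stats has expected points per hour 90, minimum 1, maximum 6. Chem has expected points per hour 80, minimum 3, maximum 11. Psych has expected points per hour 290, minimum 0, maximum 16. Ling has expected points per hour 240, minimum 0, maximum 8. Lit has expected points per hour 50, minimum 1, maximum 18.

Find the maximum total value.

16310

Meeting every minimum uses 3+2+0+1+3+0+0+1 = 10 hours, leaving 65.
Order the courses by expected points per hour: Econ 300 > Psych 290 > Calc 280 > Ling 240 > Phys 100 > Stats 90 > Chem 80 > Lit 50.
Econ: +16 to 16 (cap) → 49 left.
Psych takes 16 more to reach its cap of 16 → 33 left.
Calc takes 7 more to reach its cap of 9 → 26 left.
Ling: +8 to 8 (cap) → 18 left.
Give Phys 13 more to hit its cap of 16 → 5 left.
Give Stats 5 more to hit its cap of 6 → 0 left.
Total = 100×16 + 280×9 + 300×16 + 90×6 + 80×3 + 290×16 + 240×8 + 50×1 = 16310.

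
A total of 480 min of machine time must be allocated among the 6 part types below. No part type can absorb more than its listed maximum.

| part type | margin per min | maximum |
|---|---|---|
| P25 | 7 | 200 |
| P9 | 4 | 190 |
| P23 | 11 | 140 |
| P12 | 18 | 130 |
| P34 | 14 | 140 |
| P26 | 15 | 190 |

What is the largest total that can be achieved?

Rank by margin per min: P12 18 > P26 15 > P34 14 > P23 11 > P25 7 > P9 4.
P12 takes 130 to reach its cap of 130 — 350 left.
Give P26 190 to hit its cap of 190 — 160 left.
P34 takes 140 to reach its cap of 140 — 20 left.
P23 has room for 140 but only 20 remain, so it gets 20.
Total = 11×20 + 18×130 + 14×140 + 15×190 = 7370.

7370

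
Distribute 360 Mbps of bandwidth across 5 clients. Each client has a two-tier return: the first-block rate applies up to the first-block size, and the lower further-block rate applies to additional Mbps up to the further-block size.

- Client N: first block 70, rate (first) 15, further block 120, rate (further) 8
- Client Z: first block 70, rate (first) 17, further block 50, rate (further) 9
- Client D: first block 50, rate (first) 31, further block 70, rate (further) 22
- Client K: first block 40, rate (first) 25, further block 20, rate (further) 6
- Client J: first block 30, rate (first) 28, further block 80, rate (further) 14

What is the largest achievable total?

Rank every tier by rate: Client D/tier1 31 > Client J/tier1 28 > Client K/tier1 25 > Client D/tier2 22 > Client Z/tier1 17 > Client N/tier1 15 > Client J/tier2 14 > Client Z/tier2 9 > Client N/tier2 8 > Client K/tier2 6.
Fill Client D tier1 block (50 at 31) ; 310 left.
Fill Client J tier1 block (30 at 28) ; 280 left.
Client K tier1 at 25: fill all 40 ; 240 left.
Client D tier2 at 22: fill all 70 ; 170 left.
Client Z/tier1 (17): +70 ; 100 left.
Fill Client N tier1 block (70 at 15) ; 30 left.
Client J/tier2: +30 of 80 at 14; pool empty.
Total = 31×50 + 28×30 + 25×40 + 22×70 + 17×70 + 15×70 + 14×30 = 7590.

7590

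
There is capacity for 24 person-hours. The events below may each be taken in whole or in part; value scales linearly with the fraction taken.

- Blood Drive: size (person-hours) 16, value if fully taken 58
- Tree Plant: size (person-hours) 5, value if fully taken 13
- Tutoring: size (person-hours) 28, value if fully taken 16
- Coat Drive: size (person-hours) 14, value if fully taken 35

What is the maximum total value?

Sort by value density: Blood Drive 58/16≈3.62, Tree Plant 13/5≈2.6, Coat Drive 35/14≈2.5, Tutoring 16/28≈0.571.
Take all of Blood Drive (16 person-hours, value 58) — 8 person-hours left.
Tree Plant: take in full, 5 person-hours for value 13 — 3 left.
3 person-hours left: a 3/14 share of Coat Drive gives 35×3/14 = 7.5.
Total value = 78.5.

78.5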